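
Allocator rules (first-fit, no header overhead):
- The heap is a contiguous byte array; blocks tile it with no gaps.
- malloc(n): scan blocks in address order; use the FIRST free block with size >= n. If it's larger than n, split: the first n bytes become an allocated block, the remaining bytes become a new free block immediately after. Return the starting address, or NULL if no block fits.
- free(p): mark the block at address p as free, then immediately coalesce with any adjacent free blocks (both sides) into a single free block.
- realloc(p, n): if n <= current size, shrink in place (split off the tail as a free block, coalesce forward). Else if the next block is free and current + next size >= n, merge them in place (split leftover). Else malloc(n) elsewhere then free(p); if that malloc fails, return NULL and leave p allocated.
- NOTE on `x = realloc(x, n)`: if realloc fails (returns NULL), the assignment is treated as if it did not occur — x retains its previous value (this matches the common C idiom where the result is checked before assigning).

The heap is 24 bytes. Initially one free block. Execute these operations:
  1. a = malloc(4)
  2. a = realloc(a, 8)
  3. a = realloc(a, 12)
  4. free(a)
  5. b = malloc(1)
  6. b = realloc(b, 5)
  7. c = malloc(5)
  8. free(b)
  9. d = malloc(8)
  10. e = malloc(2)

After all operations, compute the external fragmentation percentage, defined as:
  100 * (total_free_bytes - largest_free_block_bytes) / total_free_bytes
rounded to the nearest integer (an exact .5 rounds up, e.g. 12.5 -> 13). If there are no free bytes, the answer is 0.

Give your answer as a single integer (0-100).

Answer: 33

Derivation:
Op 1: a = malloc(4) -> a = 0; heap: [0-3 ALLOC][4-23 FREE]
Op 2: a = realloc(a, 8) -> a = 0; heap: [0-7 ALLOC][8-23 FREE]
Op 3: a = realloc(a, 12) -> a = 0; heap: [0-11 ALLOC][12-23 FREE]
Op 4: free(a) -> (freed a); heap: [0-23 FREE]
Op 5: b = malloc(1) -> b = 0; heap: [0-0 ALLOC][1-23 FREE]
Op 6: b = realloc(b, 5) -> b = 0; heap: [0-4 ALLOC][5-23 FREE]
Op 7: c = malloc(5) -> c = 5; heap: [0-4 ALLOC][5-9 ALLOC][10-23 FREE]
Op 8: free(b) -> (freed b); heap: [0-4 FREE][5-9 ALLOC][10-23 FREE]
Op 9: d = malloc(8) -> d = 10; heap: [0-4 FREE][5-9 ALLOC][10-17 ALLOC][18-23 FREE]
Op 10: e = malloc(2) -> e = 0; heap: [0-1 ALLOC][2-4 FREE][5-9 ALLOC][10-17 ALLOC][18-23 FREE]
Free blocks: [3 6] total_free=9 largest=6 -> 100*(9-6)/9 = 300/9 ≈ 33.333 -> rounds to 33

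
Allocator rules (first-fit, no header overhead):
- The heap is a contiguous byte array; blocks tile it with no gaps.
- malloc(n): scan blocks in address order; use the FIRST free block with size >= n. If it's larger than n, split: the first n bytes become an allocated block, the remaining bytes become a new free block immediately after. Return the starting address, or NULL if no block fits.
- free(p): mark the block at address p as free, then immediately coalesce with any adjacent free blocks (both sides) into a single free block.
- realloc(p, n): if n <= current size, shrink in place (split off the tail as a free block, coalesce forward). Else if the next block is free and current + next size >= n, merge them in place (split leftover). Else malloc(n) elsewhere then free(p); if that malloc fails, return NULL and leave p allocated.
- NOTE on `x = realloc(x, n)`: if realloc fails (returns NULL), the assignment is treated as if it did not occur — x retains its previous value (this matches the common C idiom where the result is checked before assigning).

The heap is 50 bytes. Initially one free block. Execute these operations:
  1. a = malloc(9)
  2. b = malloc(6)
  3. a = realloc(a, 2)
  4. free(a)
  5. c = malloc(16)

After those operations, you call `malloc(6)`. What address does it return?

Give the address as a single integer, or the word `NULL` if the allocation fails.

Op 1: a = malloc(9) -> a = 0; heap: [0-8 ALLOC][9-49 FREE]
Op 2: b = malloc(6) -> b = 9; heap: [0-8 ALLOC][9-14 ALLOC][15-49 FREE]
Op 3: a = realloc(a, 2) -> a = 0; heap: [0-1 ALLOC][2-8 FREE][9-14 ALLOC][15-49 FREE]
Op 4: free(a) -> (freed a); heap: [0-8 FREE][9-14 ALLOC][15-49 FREE]
Op 5: c = malloc(16) -> c = 15; heap: [0-8 FREE][9-14 ALLOC][15-30 ALLOC][31-49 FREE]
malloc(6): first-fit scan over [0-8 FREE][9-14 ALLOC][15-30 ALLOC][31-49 FREE] -> 0

Answer: 0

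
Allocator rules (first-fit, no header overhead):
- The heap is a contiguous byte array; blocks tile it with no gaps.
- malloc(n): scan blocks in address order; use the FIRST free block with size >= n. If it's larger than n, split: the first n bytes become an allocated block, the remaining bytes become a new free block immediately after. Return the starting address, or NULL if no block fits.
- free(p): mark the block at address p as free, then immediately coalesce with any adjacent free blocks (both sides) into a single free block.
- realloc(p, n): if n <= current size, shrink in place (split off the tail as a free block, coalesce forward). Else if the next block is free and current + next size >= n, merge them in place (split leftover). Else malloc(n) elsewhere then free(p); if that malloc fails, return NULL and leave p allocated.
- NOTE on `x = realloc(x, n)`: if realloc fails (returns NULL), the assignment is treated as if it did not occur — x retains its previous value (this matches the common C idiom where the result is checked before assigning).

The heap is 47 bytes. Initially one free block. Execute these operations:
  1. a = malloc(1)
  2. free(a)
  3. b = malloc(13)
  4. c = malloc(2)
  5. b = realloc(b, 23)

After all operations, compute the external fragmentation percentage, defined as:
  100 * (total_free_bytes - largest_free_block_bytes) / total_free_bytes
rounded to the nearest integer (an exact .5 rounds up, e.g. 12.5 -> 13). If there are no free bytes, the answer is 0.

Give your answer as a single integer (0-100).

Answer: 41

Derivation:
Op 1: a = malloc(1) -> a = 0; heap: [0-0 ALLOC][1-46 FREE]
Op 2: free(a) -> (freed a); heap: [0-46 FREE]
Op 3: b = malloc(13) -> b = 0; heap: [0-12 ALLOC][13-46 FREE]
Op 4: c = malloc(2) -> c = 13; heap: [0-12 ALLOC][13-14 ALLOC][15-46 FREE]
Op 5: b = realloc(b, 23) -> b = 15; heap: [0-12 FREE][13-14 ALLOC][15-37 ALLOC][38-46 FREE]
Free blocks: [13 9] total_free=22 largest=13 -> 100*(22-13)/22 = 900/22 ≈ 40.909 -> rounds to 41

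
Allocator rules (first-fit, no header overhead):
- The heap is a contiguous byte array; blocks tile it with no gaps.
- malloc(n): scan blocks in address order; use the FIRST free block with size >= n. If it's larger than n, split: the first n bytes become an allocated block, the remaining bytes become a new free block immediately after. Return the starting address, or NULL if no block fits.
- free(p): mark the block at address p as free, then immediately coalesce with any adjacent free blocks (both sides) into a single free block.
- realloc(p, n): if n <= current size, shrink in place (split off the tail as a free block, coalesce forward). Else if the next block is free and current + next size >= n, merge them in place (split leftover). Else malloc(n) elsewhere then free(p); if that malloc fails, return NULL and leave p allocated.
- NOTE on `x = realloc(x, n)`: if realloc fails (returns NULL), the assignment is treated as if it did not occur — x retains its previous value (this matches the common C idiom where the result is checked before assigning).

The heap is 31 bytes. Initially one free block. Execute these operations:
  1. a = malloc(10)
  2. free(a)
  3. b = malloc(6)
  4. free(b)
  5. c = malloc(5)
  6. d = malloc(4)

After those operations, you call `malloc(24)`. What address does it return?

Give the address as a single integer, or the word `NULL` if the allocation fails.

Op 1: a = malloc(10) -> a = 0; heap: [0-9 ALLOC][10-30 FREE]
Op 2: free(a) -> (freed a); heap: [0-30 FREE]
Op 3: b = malloc(6) -> b = 0; heap: [0-5 ALLOC][6-30 FREE]
Op 4: free(b) -> (freed b); heap: [0-30 FREE]
Op 5: c = malloc(5) -> c = 0; heap: [0-4 ALLOC][5-30 FREE]
Op 6: d = malloc(4) -> d = 5; heap: [0-4 ALLOC][5-8 ALLOC][9-30 FREE]
malloc(24): first-fit scan over [0-4 ALLOC][5-8 ALLOC][9-30 FREE] -> NULL

Answer: NULL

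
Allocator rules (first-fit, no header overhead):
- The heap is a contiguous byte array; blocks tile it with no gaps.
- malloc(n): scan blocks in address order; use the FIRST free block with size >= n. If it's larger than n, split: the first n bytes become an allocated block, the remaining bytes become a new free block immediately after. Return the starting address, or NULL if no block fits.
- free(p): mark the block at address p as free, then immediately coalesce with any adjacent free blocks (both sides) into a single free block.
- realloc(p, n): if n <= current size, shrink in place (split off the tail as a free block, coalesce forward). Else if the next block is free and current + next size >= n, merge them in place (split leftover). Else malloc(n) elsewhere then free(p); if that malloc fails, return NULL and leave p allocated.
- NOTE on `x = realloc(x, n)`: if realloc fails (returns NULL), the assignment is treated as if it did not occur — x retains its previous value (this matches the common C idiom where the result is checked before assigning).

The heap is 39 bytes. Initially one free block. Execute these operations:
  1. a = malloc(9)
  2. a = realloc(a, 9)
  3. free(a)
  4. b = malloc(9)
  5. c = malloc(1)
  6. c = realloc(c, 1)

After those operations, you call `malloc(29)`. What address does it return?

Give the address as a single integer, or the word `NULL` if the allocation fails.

Op 1: a = malloc(9) -> a = 0; heap: [0-8 ALLOC][9-38 FREE]
Op 2: a = realloc(a, 9) -> a = 0; heap: [0-8 ALLOC][9-38 FREE]
Op 3: free(a) -> (freed a); heap: [0-38 FREE]
Op 4: b = malloc(9) -> b = 0; heap: [0-8 ALLOC][9-38 FREE]
Op 5: c = malloc(1) -> c = 9; heap: [0-8 ALLOC][9-9 ALLOC][10-38 FREE]
Op 6: c = realloc(c, 1) -> c = 9; heap: [0-8 ALLOC][9-9 ALLOC][10-38 FREE]
malloc(29): first-fit scan over [0-8 ALLOC][9-9 ALLOC][10-38 FREE] -> 10

Answer: 10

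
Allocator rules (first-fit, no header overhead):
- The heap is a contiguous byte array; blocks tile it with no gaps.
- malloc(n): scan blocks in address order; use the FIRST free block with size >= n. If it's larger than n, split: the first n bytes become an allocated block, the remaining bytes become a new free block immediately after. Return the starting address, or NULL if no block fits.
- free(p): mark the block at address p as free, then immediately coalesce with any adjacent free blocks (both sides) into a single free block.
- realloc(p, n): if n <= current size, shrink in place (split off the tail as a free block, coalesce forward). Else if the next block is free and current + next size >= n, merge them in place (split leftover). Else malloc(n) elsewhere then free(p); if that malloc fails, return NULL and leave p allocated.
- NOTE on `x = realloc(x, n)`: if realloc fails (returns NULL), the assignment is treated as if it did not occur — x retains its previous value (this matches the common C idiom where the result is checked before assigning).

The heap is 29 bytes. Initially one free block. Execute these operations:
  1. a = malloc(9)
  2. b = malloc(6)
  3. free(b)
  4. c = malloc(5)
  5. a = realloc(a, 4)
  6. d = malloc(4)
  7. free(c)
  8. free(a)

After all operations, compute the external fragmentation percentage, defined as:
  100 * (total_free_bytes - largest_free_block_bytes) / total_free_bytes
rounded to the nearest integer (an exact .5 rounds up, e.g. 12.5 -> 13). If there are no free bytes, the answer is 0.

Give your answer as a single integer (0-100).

Op 1: a = malloc(9) -> a = 0; heap: [0-8 ALLOC][9-28 FREE]
Op 2: b = malloc(6) -> b = 9; heap: [0-8 ALLOC][9-14 ALLOC][15-28 FREE]
Op 3: free(b) -> (freed b); heap: [0-8 ALLOC][9-28 FREE]
Op 4: c = malloc(5) -> c = 9; heap: [0-8 ALLOC][9-13 ALLOC][14-28 FREE]
Op 5: a = realloc(a, 4) -> a = 0; heap: [0-3 ALLOC][4-8 FREE][9-13 ALLOC][14-28 FREE]
Op 6: d = malloc(4) -> d = 4; heap: [0-3 ALLOC][4-7 ALLOC][8-8 FREE][9-13 ALLOC][14-28 FREE]
Op 7: free(c) -> (freed c); heap: [0-3 ALLOC][4-7 ALLOC][8-28 FREE]
Op 8: free(a) -> (freed a); heap: [0-3 FREE][4-7 ALLOC][8-28 FREE]
Free blocks: [4 21] total_free=25 largest=21 -> 100*(25-21)/25 = 400/25 = 16

Answer: 16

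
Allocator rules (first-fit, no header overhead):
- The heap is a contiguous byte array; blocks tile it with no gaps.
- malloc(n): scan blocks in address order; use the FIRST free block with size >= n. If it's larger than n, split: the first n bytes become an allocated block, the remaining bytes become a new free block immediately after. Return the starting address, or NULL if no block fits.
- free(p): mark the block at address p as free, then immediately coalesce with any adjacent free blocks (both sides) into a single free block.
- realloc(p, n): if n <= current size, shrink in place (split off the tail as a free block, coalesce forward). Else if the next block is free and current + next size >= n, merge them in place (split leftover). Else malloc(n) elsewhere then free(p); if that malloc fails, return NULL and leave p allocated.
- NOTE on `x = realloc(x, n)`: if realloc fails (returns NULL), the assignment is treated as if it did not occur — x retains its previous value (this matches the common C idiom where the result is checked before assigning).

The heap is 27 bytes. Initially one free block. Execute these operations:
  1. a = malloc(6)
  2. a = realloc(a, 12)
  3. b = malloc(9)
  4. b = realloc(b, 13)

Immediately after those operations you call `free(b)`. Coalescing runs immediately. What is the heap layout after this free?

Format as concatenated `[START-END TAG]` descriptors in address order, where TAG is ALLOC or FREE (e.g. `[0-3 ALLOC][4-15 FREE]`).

Op 1: a = malloc(6) -> a = 0; heap: [0-5 ALLOC][6-26 FREE]
Op 2: a = realloc(a, 12) -> a = 0; heap: [0-11 ALLOC][12-26 FREE]
Op 3: b = malloc(9) -> b = 12; heap: [0-11 ALLOC][12-20 ALLOC][21-26 FREE]
Op 4: b = realloc(b, 13) -> b = 12; heap: [0-11 ALLOC][12-24 ALLOC][25-26 FREE]
free(b): b = 12 -> block [12-24 ALLOC]; mark free, coalesce with adjacent free neighbors -> [0-11 ALLOC][12-26 FREE]

Answer: [0-11 ALLOC][12-26 FREE]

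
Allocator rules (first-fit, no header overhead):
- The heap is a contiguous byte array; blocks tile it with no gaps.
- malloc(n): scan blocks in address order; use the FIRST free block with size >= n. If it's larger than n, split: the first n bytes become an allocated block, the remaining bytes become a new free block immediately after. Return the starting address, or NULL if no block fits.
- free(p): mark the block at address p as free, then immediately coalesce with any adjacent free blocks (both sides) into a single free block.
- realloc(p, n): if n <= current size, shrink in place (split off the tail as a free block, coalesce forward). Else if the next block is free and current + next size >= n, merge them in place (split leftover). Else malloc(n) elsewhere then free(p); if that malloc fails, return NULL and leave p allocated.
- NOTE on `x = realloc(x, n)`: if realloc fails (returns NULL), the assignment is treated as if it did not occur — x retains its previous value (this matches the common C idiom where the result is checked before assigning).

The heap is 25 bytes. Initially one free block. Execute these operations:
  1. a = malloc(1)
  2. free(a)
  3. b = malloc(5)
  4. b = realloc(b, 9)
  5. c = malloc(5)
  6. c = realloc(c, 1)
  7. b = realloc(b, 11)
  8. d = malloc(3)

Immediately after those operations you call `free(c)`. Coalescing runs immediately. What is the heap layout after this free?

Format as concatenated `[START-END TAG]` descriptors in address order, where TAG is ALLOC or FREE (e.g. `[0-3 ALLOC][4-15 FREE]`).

Answer: [0-2 ALLOC][3-9 FREE][10-20 ALLOC][21-24 FREE]

Derivation:
Op 1: a = malloc(1) -> a = 0; heap: [0-0 ALLOC][1-24 FREE]
Op 2: free(a) -> (freed a); heap: [0-24 FREE]
Op 3: b = malloc(5) -> b = 0; heap: [0-4 ALLOC][5-24 FREE]
Op 4: b = realloc(b, 9) -> b = 0; heap: [0-8 ALLOC][9-24 FREE]
Op 5: c = malloc(5) -> c = 9; heap: [0-8 ALLOC][9-13 ALLOC][14-24 FREE]
Op 6: c = realloc(c, 1) -> c = 9; heap: [0-8 ALLOC][9-9 ALLOC][10-24 FREE]
Op 7: b = realloc(b, 11) -> b = 10; heap: [0-8 FREE][9-9 ALLOC][10-20 ALLOC][21-24 FREE]
Op 8: d = malloc(3) -> d = 0; heap: [0-2 ALLOC][3-8 FREE][9-9 ALLOC][10-20 ALLOC][21-24 FREE]
free(c): c = 9 -> block [9-9 ALLOC]; mark free, coalesce with adjacent free neighbors -> [0-2 ALLOC][3-9 FREE][10-20 ALLOC][21-24 FREE]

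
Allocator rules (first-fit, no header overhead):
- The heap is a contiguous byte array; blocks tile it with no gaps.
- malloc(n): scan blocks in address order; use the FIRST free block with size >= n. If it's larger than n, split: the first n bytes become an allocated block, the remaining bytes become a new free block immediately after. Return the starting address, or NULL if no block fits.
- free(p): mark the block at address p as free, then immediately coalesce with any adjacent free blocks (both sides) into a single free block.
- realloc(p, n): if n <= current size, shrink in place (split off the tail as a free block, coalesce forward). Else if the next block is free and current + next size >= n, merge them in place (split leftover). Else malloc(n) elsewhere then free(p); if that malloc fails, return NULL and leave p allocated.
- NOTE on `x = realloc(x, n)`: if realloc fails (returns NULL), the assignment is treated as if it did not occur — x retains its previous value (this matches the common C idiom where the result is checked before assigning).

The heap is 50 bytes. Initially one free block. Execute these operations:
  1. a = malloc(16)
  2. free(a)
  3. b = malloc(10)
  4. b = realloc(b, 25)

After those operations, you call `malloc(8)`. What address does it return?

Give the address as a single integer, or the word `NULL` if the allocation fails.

Op 1: a = malloc(16) -> a = 0; heap: [0-15 ALLOC][16-49 FREE]
Op 2: free(a) -> (freed a); heap: [0-49 FREE]
Op 3: b = malloc(10) -> b = 0; heap: [0-9 ALLOC][10-49 FREE]
Op 4: b = realloc(b, 25) -> b = 0; heap: [0-24 ALLOC][25-49 FREE]
malloc(8): first-fit scan over [0-24 ALLOC][25-49 FREE] -> 25

Answer: 25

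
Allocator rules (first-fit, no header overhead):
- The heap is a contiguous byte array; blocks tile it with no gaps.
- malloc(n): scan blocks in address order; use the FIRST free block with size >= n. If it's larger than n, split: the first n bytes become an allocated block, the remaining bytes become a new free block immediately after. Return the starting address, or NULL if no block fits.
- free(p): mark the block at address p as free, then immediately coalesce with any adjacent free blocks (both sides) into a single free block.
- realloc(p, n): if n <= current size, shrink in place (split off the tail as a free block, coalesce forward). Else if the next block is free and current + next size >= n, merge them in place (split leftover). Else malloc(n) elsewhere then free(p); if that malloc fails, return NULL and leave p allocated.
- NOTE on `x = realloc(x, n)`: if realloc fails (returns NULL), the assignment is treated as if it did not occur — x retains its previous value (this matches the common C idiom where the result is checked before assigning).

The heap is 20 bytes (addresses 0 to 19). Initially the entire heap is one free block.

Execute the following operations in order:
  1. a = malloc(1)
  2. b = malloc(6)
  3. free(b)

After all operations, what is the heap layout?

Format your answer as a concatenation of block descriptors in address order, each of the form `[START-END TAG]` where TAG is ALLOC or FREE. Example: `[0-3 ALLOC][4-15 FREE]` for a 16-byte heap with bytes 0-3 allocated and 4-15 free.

Answer: [0-0 ALLOC][1-19 FREE]

Derivation:
Op 1: a = malloc(1) -> a = 0; heap: [0-0 ALLOC][1-19 FREE]
Op 2: b = malloc(6) -> b = 1; heap: [0-0 ALLOC][1-6 ALLOC][7-19 FREE]
Op 3: free(b) -> (freed b); heap: [0-0 ALLOC][1-19 FREE]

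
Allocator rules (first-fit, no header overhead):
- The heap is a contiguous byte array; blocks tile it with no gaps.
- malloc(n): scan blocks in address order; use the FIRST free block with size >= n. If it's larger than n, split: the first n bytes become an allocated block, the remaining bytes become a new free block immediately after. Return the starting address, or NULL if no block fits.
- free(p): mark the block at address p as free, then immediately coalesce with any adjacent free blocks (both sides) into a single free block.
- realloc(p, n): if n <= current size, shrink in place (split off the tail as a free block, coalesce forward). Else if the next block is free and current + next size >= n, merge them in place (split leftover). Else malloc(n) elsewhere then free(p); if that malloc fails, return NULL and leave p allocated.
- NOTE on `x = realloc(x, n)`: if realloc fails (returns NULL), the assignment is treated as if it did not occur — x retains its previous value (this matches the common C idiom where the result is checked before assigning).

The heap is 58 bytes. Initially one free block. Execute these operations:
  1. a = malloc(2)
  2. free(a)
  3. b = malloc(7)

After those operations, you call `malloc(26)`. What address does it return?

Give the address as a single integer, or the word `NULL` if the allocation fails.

Op 1: a = malloc(2) -> a = 0; heap: [0-1 ALLOC][2-57 FREE]
Op 2: free(a) -> (freed a); heap: [0-57 FREE]
Op 3: b = malloc(7) -> b = 0; heap: [0-6 ALLOC][7-57 FREE]
malloc(26): first-fit scan over [0-6 ALLOC][7-57 FREE] -> 7

Answer: 7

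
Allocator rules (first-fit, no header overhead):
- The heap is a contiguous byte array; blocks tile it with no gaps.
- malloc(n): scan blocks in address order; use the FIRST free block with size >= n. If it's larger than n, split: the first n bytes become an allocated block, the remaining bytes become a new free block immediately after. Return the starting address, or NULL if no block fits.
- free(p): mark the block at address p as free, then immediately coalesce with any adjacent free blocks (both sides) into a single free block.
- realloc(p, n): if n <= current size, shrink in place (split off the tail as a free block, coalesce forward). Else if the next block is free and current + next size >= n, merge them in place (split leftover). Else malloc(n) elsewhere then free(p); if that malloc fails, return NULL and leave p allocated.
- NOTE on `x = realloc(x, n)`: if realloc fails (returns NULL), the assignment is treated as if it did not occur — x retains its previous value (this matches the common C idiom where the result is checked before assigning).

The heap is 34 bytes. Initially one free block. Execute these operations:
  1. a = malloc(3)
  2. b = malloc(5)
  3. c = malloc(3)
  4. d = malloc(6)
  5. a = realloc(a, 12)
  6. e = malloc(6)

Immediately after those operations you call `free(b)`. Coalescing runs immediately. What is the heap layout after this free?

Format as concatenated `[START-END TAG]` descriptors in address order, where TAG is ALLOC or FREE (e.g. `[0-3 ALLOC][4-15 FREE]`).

Answer: [0-7 FREE][8-10 ALLOC][11-16 ALLOC][17-28 ALLOC][29-33 FREE]

Derivation:
Op 1: a = malloc(3) -> a = 0; heap: [0-2 ALLOC][3-33 FREE]
Op 2: b = malloc(5) -> b = 3; heap: [0-2 ALLOC][3-7 ALLOC][8-33 FREE]
Op 3: c = malloc(3) -> c = 8; heap: [0-2 ALLOC][3-7 ALLOC][8-10 ALLOC][11-33 FREE]
Op 4: d = malloc(6) -> d = 11; heap: [0-2 ALLOC][3-7 ALLOC][8-10 ALLOC][11-16 ALLOC][17-33 FREE]
Op 5: a = realloc(a, 12) -> a = 17; heap: [0-2 FREE][3-7 ALLOC][8-10 ALLOC][11-16 ALLOC][17-28 ALLOC][29-33 FREE]
Op 6: e = malloc(6) -> e = NULL; heap: [0-2 FREE][3-7 ALLOC][8-10 ALLOC][11-16 ALLOC][17-28 ALLOC][29-33 FREE]
free(b): b = 3 -> block [3-7 ALLOC]; mark free, coalesce with adjacent free neighbors -> [0-7 FREE][8-10 ALLOC][11-16 ALLOC][17-28 ALLOC][29-33 FREE]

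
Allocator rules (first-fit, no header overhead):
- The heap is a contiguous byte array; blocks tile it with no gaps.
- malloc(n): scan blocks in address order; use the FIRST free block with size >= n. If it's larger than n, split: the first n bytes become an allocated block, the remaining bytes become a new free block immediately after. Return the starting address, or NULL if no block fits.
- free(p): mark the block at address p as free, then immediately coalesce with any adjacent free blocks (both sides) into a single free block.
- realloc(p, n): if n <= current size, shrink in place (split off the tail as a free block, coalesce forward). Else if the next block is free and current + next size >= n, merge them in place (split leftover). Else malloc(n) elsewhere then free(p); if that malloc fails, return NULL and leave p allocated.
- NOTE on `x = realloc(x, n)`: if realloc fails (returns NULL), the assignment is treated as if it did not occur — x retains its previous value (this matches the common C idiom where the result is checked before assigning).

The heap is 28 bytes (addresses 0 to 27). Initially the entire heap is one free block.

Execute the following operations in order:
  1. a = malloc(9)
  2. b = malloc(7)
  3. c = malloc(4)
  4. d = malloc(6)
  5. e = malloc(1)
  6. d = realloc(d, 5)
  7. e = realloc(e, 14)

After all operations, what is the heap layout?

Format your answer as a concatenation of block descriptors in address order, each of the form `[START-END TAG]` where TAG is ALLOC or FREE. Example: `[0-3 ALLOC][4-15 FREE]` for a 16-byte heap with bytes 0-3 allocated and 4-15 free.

Answer: [0-8 ALLOC][9-15 ALLOC][16-19 ALLOC][20-24 ALLOC][25-25 FREE][26-26 ALLOC][27-27 FREE]

Derivation:
Op 1: a = malloc(9) -> a = 0; heap: [0-8 ALLOC][9-27 FREE]
Op 2: b = malloc(7) -> b = 9; heap: [0-8 ALLOC][9-15 ALLOC][16-27 FREE]
Op 3: c = malloc(4) -> c = 16; heap: [0-8 ALLOC][9-15 ALLOC][16-19 ALLOC][20-27 FREE]
Op 4: d = malloc(6) -> d = 20; heap: [0-8 ALLOC][9-15 ALLOC][16-19 ALLOC][20-25 ALLOC][26-27 FREE]
Op 5: e = malloc(1) -> e = 26; heap: [0-8 ALLOC][9-15 ALLOC][16-19 ALLOC][20-25 ALLOC][26-26 ALLOC][27-27 FREE]
Op 6: d = realloc(d, 5) -> d = 20; heap: [0-8 ALLOC][9-15 ALLOC][16-19 ALLOC][20-24 ALLOC][25-25 FREE][26-26 ALLOC][27-27 FREE]
Op 7: e = realloc(e, 14) -> NULL (e unchanged); heap: [0-8 ALLOC][9-15 ALLOC][16-19 ALLOC][20-24 ALLOC][25-25 FREE][26-26 ALLOC][27-27 FREE]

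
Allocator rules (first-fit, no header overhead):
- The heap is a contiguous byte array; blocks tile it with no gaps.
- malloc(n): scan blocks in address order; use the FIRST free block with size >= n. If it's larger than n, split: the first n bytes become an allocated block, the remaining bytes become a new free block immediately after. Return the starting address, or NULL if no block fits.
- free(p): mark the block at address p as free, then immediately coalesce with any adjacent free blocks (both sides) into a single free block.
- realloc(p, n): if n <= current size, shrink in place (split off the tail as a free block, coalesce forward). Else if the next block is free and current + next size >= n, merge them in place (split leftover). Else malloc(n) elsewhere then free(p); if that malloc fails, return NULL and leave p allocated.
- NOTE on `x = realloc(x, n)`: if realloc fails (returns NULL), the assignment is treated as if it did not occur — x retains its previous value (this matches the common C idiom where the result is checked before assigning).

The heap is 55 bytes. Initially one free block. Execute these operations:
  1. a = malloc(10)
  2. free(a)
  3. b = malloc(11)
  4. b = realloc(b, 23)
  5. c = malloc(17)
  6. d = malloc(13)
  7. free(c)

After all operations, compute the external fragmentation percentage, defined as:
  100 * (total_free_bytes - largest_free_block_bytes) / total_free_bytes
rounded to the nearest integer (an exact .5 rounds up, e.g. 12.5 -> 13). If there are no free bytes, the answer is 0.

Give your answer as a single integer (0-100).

Op 1: a = malloc(10) -> a = 0; heap: [0-9 ALLOC][10-54 FREE]
Op 2: free(a) -> (freed a); heap: [0-54 FREE]
Op 3: b = malloc(11) -> b = 0; heap: [0-10 ALLOC][11-54 FREE]
Op 4: b = realloc(b, 23) -> b = 0; heap: [0-22 ALLOC][23-54 FREE]
Op 5: c = malloc(17) -> c = 23; heap: [0-22 ALLOC][23-39 ALLOC][40-54 FREE]
Op 6: d = malloc(13) -> d = 40; heap: [0-22 ALLOC][23-39 ALLOC][40-52 ALLOC][53-54 FREE]
Op 7: free(c) -> (freed c); heap: [0-22 ALLOC][23-39 FREE][40-52 ALLOC][53-54 FREE]
Free blocks: [17 2] total_free=19 largest=17 -> 100*(19-17)/19 = 200/19 ≈ 10.526 -> rounds to 11

Answer: 11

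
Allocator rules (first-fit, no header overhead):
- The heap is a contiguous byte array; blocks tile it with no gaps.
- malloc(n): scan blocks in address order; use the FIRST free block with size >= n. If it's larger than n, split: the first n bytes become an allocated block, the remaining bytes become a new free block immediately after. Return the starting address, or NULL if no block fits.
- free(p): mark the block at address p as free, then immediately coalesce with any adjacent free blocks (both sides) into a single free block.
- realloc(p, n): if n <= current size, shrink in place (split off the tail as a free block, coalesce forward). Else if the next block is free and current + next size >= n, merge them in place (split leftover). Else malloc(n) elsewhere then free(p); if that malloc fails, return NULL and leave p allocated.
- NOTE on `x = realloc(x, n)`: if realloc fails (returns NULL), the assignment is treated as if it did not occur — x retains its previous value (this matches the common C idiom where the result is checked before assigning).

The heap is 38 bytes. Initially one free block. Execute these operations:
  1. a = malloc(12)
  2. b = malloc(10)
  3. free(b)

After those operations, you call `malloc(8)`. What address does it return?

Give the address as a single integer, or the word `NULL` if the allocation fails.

Op 1: a = malloc(12) -> a = 0; heap: [0-11 ALLOC][12-37 FREE]
Op 2: b = malloc(10) -> b = 12; heap: [0-11 ALLOC][12-21 ALLOC][22-37 FREE]
Op 3: free(b) -> (freed b); heap: [0-11 ALLOC][12-37 FREE]
malloc(8): first-fit scan over [0-11 ALLOC][12-37 FREE] -> 12

Answer: 12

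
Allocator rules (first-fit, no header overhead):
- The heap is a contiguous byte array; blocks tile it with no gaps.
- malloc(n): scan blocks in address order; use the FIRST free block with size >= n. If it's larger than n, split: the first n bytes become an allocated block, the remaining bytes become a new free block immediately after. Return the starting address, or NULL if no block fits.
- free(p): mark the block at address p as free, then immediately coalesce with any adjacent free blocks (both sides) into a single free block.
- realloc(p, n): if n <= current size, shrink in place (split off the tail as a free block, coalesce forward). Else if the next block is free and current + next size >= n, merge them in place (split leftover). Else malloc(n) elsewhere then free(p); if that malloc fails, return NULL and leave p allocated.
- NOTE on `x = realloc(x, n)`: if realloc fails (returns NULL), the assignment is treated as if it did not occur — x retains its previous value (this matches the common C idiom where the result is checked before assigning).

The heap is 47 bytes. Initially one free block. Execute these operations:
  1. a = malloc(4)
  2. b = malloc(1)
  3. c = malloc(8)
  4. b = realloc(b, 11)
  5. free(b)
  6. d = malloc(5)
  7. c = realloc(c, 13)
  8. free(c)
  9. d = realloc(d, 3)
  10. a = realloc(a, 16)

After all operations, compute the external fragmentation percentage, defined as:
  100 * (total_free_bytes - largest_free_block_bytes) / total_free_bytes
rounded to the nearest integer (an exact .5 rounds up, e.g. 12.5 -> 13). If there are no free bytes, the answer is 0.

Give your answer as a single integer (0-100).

Op 1: a = malloc(4) -> a = 0; heap: [0-3 ALLOC][4-46 FREE]
Op 2: b = malloc(1) -> b = 4; heap: [0-3 ALLOC][4-4 ALLOC][5-46 FREE]
Op 3: c = malloc(8) -> c = 5; heap: [0-3 ALLOC][4-4 ALLOC][5-12 ALLOC][13-46 FREE]
Op 4: b = realloc(b, 11) -> b = 13; heap: [0-3 ALLOC][4-4 FREE][5-12 ALLOC][13-23 ALLOC][24-46 FREE]
Op 5: free(b) -> (freed b); heap: [0-3 ALLOC][4-4 FREE][5-12 ALLOC][13-46 FREE]
Op 6: d = malloc(5) -> d = 13; heap: [0-3 ALLOC][4-4 FREE][5-12 ALLOC][13-17 ALLOC][18-46 FREE]
Op 7: c = realloc(c, 13) -> c = 18; heap: [0-3 ALLOC][4-12 FREE][13-17 ALLOC][18-30 ALLOC][31-46 FREE]
Op 8: free(c) -> (freed c); heap: [0-3 ALLOC][4-12 FREE][13-17 ALLOC][18-46 FREE]
Op 9: d = realloc(d, 3) -> d = 13; heap: [0-3 ALLOC][4-12 FREE][13-15 ALLOC][16-46 FREE]
Op 10: a = realloc(a, 16) -> a = 16; heap: [0-12 FREE][13-15 ALLOC][16-31 ALLOC][32-46 FREE]
Free blocks: [13 15] total_free=28 largest=15 -> 100*(28-15)/28 = 1300/28 ≈ 46.429 -> rounds to 46

Answer: 46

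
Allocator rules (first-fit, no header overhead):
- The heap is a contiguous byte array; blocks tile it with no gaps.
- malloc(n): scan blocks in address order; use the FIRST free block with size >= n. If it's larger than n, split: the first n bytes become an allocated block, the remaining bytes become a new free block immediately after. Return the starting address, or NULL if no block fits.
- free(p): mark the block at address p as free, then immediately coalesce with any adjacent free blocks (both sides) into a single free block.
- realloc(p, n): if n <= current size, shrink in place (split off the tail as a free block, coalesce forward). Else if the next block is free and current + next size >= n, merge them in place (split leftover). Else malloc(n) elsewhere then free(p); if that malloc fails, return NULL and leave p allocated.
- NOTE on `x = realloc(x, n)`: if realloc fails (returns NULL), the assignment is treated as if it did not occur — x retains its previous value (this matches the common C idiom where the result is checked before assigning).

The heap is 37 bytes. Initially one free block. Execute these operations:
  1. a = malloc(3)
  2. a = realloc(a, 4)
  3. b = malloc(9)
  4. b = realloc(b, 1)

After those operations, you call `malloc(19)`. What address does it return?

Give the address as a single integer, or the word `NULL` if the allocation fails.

Answer: 5

Derivation:
Op 1: a = malloc(3) -> a = 0; heap: [0-2 ALLOC][3-36 FREE]
Op 2: a = realloc(a, 4) -> a = 0; heap: [0-3 ALLOC][4-36 FREE]
Op 3: b = malloc(9) -> b = 4; heap: [0-3 ALLOC][4-12 ALLOC][13-36 FREE]
Op 4: b = realloc(b, 1) -> b = 4; heap: [0-3 ALLOC][4-4 ALLOC][5-36 FREE]
malloc(19): first-fit scan over [0-3 ALLOC][4-4 ALLOC][5-36 FREE] -> 5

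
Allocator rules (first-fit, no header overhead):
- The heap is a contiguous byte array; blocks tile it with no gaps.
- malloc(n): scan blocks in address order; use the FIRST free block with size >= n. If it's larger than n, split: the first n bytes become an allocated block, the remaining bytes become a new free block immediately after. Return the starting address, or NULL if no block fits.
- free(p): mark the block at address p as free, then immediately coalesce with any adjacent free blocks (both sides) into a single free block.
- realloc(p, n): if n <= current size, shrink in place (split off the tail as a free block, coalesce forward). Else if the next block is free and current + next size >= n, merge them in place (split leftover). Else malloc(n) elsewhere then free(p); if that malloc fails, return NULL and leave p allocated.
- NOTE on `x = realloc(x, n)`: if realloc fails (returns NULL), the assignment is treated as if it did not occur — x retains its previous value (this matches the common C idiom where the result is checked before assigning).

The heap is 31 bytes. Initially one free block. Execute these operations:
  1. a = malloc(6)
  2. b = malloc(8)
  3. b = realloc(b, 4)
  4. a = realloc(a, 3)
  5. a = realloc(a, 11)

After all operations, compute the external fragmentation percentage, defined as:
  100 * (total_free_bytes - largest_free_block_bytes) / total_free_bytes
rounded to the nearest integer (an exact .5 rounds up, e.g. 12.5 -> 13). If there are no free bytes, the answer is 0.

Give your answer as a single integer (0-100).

Op 1: a = malloc(6) -> a = 0; heap: [0-5 ALLOC][6-30 FREE]
Op 2: b = malloc(8) -> b = 6; heap: [0-5 ALLOC][6-13 ALLOC][14-30 FREE]
Op 3: b = realloc(b, 4) -> b = 6; heap: [0-5 ALLOC][6-9 ALLOC][10-30 FREE]
Op 4: a = realloc(a, 3) -> a = 0; heap: [0-2 ALLOC][3-5 FREE][6-9 ALLOC][10-30 FREE]
Op 5: a = realloc(a, 11) -> a = 10; heap: [0-5 FREE][6-9 ALLOC][10-20 ALLOC][21-30 FREE]
Free blocks: [6 10] total_free=16 largest=10 -> 100*(16-10)/16 = 600/16 = 37.5 -> rounds to 38

Answer: 38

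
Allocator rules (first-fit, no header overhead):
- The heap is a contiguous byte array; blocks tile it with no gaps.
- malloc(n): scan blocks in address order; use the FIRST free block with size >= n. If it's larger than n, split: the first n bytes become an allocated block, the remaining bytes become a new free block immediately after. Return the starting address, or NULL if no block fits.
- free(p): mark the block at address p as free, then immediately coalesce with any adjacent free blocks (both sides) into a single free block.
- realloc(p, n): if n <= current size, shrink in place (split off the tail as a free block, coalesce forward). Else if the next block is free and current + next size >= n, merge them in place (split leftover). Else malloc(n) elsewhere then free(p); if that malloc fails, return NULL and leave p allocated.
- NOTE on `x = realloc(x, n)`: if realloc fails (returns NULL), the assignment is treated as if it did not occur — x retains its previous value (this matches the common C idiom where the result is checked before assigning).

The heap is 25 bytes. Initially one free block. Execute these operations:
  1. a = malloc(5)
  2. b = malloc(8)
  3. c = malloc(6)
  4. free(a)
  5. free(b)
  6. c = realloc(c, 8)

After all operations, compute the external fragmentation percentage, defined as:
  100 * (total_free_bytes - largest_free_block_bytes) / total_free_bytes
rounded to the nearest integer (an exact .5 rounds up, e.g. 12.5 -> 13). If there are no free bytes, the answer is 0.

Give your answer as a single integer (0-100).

Answer: 24

Derivation:
Op 1: a = malloc(5) -> a = 0; heap: [0-4 ALLOC][5-24 FREE]
Op 2: b = malloc(8) -> b = 5; heap: [0-4 ALLOC][5-12 ALLOC][13-24 FREE]
Op 3: c = malloc(6) -> c = 13; heap: [0-4 ALLOC][5-12 ALLOC][13-18 ALLOC][19-24 FREE]
Op 4: free(a) -> (freed a); heap: [0-4 FREE][5-12 ALLOC][13-18 ALLOC][19-24 FREE]
Op 5: free(b) -> (freed b); heap: [0-12 FREE][13-18 ALLOC][19-24 FREE]
Op 6: c = realloc(c, 8) -> c = 13; heap: [0-12 FREE][13-20 ALLOC][21-24 FREE]
Free blocks: [13 4] total_free=17 largest=13 -> 100*(17-13)/17 = 400/17 ≈ 23.529 -> rounds to 24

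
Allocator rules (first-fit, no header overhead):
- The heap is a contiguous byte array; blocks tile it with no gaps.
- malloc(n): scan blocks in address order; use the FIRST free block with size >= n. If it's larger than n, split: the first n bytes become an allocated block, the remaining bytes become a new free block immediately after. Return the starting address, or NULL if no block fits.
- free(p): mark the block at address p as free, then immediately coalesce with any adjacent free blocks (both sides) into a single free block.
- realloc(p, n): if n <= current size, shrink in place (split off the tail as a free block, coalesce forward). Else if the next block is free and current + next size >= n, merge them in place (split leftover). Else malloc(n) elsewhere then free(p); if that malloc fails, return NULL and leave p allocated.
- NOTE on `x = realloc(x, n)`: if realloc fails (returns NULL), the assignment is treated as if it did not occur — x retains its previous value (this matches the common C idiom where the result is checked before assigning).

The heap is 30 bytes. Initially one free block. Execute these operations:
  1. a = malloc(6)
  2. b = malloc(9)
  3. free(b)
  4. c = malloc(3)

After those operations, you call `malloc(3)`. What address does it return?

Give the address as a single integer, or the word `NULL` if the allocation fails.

Op 1: a = malloc(6) -> a = 0; heap: [0-5 ALLOC][6-29 FREE]
Op 2: b = malloc(9) -> b = 6; heap: [0-5 ALLOC][6-14 ALLOC][15-29 FREE]
Op 3: free(b) -> (freed b); heap: [0-5 ALLOC][6-29 FREE]
Op 4: c = malloc(3) -> c = 6; heap: [0-5 ALLOC][6-8 ALLOC][9-29 FREE]
malloc(3): first-fit scan over [0-5 ALLOC][6-8 ALLOC][9-29 FREE] -> 9

Answer: 9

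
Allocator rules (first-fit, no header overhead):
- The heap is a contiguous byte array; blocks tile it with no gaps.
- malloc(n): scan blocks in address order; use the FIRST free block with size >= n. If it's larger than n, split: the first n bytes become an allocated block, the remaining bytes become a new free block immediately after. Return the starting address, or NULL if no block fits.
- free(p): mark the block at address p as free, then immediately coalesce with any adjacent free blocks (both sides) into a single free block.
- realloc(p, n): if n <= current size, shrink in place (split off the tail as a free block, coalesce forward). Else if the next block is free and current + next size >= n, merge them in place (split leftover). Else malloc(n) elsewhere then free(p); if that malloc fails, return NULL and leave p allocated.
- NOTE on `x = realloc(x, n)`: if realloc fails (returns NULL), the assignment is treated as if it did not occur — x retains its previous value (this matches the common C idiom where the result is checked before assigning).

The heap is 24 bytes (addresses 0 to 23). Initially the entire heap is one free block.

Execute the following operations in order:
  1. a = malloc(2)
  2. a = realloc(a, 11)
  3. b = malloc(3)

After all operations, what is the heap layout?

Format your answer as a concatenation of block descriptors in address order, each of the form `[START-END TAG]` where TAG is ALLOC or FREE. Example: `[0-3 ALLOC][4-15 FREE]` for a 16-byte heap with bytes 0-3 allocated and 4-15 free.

Answer: [0-10 ALLOC][11-13 ALLOC][14-23 FREE]

Derivation:
Op 1: a = malloc(2) -> a = 0; heap: [0-1 ALLOC][2-23 FREE]
Op 2: a = realloc(a, 11) -> a = 0; heap: [0-10 ALLOC][11-23 FREE]
Op 3: b = malloc(3) -> b = 11; heap: [0-10 ALLOC][11-13 ALLOC][14-23 FREE]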